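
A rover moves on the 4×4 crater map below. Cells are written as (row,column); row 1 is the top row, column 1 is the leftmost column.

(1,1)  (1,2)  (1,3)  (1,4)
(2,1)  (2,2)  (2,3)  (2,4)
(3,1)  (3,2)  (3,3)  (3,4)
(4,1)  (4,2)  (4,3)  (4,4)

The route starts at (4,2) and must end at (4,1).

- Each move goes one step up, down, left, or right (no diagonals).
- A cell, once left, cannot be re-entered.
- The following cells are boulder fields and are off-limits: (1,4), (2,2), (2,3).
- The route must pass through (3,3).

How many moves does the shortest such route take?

Any route passes through (3,3) somewhere between (4,2) and (4,1). Summing Manhattan distances along the two legs ((4,2) → (3,3) → (4,1)) gives a lower bound of 2 + 3 = 5 moves.
A route of 5 moves achieves this: (4,2) → (4,3) → (3,3) → (3,2) → (3,1) → (4,1).
Since 5 matches the lower bound, it is optimal.

5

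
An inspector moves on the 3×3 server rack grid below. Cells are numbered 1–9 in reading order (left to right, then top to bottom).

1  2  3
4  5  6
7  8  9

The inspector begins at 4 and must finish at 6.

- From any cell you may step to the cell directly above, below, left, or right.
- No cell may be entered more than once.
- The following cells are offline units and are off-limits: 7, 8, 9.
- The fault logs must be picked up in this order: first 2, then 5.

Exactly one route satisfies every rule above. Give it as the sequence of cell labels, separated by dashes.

4 - 1 - 2 - 5 - 6

The waypoints must appear in the order 2, 5, with no cell reused.
Route from 4: up 1 to 1, right 1 to 2, down 1 to 5, right 1 to 6 — 4 moves in all.
Check: order respected (2 at step 2, 5 at step 3).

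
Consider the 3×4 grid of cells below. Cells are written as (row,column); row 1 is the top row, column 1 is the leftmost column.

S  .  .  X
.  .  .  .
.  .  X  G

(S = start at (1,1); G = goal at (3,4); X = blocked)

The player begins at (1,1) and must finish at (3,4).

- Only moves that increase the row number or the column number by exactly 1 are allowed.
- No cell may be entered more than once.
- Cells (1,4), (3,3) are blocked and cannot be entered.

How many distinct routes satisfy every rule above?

3

A right/down-only route from (1,1) to (3,4) makes exactly 2 down-moves and 3 right-moves in some order.
With no other constraints that would be C(5,2) = 10 routes.
Subtract routes through each blocked cell (inclusion–exclusion for overlaps): − through (1,4): 1 − through (3,3): 6 → 3.
That gives 3 routes.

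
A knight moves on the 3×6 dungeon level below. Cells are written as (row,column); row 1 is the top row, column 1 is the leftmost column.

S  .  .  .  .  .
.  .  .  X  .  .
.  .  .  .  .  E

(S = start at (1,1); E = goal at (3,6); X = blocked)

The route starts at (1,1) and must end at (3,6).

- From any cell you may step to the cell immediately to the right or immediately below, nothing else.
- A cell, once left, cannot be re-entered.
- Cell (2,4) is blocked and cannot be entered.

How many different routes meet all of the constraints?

9

A right/down-only route from (1,1) to (3,6) makes exactly 2 down-moves and 5 right-moves in some order.
With no other constraints that would be C(7,2) = 21 routes.
Subtract routes through each blocked cell (inclusion–exclusion for overlaps): − through (2,4): 12 → 9.
That gives 9 routes.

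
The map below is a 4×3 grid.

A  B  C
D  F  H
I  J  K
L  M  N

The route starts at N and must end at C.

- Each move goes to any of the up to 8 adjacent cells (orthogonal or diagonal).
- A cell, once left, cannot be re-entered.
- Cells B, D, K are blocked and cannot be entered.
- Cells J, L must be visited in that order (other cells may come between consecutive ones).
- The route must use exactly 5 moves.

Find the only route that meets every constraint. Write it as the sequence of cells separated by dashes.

The waypoints must appear in the order J, L, with no cell reused.
Route from N: up-left to J, down-left to L, up to I, 2× up-right (reaching C) — 5 moves in all.
Check: order respected (J at step 1, L at step 2); 5 moves as required.

N - J - L - I - F - C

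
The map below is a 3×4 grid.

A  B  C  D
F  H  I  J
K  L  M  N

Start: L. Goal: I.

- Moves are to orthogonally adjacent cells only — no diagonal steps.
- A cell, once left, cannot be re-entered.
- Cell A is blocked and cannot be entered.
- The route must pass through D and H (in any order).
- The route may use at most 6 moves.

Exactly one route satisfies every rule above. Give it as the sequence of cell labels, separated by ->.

The 6-move cap with required stops at D, H leaves no slack for detours.
Route from L: up 2 to B, right 2 to D, down 1 to J, left 1 to I — 6 moves in all.
Check: all required cells visited; 6 ≤ 6 moves.

L -> H -> B -> C -> D -> J -> I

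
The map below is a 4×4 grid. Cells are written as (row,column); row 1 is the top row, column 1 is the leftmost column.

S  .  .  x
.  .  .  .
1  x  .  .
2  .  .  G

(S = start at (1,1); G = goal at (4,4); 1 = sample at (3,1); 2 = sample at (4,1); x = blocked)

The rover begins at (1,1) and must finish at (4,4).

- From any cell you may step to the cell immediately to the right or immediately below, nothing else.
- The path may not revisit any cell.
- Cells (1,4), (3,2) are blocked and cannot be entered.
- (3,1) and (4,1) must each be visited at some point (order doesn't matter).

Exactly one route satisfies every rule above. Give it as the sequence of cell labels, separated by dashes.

Moves only go right or down, so the column and row indices never decrease.
Route from (1,1): down 3 to (4,1), right 3 to (4,4) — 6 moves in all.
Check: all required cells visited.

(1,1) - (2,1) - (3,1) - (4,1) - (4,2) - (4,3) - (4,4)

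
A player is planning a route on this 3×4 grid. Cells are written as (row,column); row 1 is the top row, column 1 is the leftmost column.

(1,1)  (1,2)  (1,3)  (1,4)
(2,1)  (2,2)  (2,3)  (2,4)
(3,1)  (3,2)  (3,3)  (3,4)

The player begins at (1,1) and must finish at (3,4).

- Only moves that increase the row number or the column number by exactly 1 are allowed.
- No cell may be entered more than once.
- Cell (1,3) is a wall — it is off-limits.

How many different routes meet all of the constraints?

7

A right/down-only route from (1,1) to (3,4) makes exactly 2 down-moves and 3 right-moves in some order.
With no other constraints that would be C(5,2) = 10 routes.
Subtract routes through each blocked cell (inclusion–exclusion for overlaps): − through (1,3): 3 → 7.
That gives 7 routes.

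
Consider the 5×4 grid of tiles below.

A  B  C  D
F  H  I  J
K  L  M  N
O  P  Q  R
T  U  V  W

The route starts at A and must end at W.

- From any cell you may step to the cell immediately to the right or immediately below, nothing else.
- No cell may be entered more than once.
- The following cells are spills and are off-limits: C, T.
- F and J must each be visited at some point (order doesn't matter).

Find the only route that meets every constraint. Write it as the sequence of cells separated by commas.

A, F, H, I, J, N, R, W

Moves only go right or down, so the column and row indices never decrease.
Route from A: down to F, 3× right (reaching J), 3× down (reaching W) — 7 moves in all.
Check: all required cells visited.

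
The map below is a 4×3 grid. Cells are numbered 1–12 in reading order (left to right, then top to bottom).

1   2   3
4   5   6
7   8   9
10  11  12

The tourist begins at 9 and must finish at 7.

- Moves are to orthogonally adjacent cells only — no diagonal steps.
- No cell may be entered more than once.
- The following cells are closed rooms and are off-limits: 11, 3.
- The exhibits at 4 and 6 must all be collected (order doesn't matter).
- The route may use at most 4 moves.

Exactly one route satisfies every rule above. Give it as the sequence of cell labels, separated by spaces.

The budget equals the shortest possible length, so every move has to be on a shortest route through the required cells.
Route from 9: up 1 to 6, left 2 to 4, down 1 to 7 — 4 moves in all.
Check: all required cells visited; 4 ≤ 4 moves.

9 6 5 4 7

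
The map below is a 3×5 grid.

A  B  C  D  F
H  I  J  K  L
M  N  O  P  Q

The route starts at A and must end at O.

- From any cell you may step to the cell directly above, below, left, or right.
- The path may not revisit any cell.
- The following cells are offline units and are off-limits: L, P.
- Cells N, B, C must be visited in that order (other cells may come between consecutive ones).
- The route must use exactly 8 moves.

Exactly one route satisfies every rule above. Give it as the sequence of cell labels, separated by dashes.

A - H - M - N - I - B - C - J - O

The waypoints must appear in the order N, B, C, with no cell reused.
Route from A: 2× down (reaching M), right to N, 2× up (reaching B), right to C, 2× down (reaching O) — 8 moves in all.
Check: order respected (N at step 3, B at step 5, C at step 6); 8 moves as required.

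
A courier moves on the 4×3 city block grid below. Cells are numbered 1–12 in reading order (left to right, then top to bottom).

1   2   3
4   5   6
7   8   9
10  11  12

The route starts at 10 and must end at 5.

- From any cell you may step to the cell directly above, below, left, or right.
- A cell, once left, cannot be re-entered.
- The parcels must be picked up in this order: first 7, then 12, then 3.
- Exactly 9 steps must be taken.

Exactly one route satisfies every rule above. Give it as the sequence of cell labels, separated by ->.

The waypoints must appear in the order 7, 12, 3, with no cell reused.
Route from 10: up 1 to 7, right 1 to 8, down 1 to 11, right 1 to 12, up 3 to 3, left 1 to 2, down 1 to 5 — 9 moves in all.
Check: order respected (7 at step 1, 12 at step 4, 3 at step 7); 9 moves as required.

10 -> 7 -> 8 -> 11 -> 12 -> 9 -> 6 -> 3 -> 2 -> 5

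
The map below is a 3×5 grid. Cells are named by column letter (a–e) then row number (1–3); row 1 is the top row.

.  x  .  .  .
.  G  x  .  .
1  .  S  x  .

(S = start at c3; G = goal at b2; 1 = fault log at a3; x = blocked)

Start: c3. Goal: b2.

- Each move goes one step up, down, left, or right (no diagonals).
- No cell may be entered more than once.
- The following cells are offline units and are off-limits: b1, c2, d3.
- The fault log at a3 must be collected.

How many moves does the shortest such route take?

4

Any route passes through a3 somewhere between c3 and b2. Summing Manhattan distances along the two legs (c3 → a3 → b2) gives a lower bound of 2 + 2 = 4 moves.
A route of 4 moves achieves this: c3 → b3 → a3 → a2 → b2.
Since 4 matches the lower bound, it is optimal.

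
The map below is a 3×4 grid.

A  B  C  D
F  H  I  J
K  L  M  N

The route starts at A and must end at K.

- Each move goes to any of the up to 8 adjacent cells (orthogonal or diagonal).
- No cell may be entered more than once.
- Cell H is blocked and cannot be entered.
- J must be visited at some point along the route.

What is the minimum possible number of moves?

Any route passes through J somewhere between A and K. Summing Chebyshev distances along the two legs (A → J → K) gives a lower bound of 3 + 3 = 6 moves.
A route of 6 moves achieves this: A → B → C → J → I → L → K.
Since 6 matches the lower bound, it is optimal.

6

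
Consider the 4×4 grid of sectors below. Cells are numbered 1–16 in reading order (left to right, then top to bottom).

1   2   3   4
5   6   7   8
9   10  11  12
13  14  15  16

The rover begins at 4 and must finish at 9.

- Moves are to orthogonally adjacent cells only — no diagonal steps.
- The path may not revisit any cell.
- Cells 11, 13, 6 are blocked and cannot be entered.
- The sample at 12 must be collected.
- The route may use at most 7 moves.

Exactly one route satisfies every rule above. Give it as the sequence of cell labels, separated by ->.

4 -> 8 -> 12 -> 16 -> 15 -> 14 -> 10 -> 9

The budget equals the shortest possible length, so every move has to be on a shortest route through the required cells.
Route from 4: 3× down (reaching 16), 2× left (reaching 14), up to 10, left to 9 — 7 moves in all.
Check: all required cells visited; 7 ≤ 7 moves.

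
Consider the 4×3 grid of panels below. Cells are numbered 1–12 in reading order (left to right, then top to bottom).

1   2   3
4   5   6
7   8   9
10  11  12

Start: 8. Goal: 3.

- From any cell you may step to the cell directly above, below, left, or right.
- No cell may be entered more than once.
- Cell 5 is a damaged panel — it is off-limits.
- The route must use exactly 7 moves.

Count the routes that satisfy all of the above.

Need simple routes of exactly 7 moves from 8 to 3 (Manhattan distance 3, so 2 moves are spent on a detour and 2 undoing it).
Enumerating: 8 11 10 7 4 1 2 3 | 8 7 10 11 12 9 6 3.
That gives 2 routes.

2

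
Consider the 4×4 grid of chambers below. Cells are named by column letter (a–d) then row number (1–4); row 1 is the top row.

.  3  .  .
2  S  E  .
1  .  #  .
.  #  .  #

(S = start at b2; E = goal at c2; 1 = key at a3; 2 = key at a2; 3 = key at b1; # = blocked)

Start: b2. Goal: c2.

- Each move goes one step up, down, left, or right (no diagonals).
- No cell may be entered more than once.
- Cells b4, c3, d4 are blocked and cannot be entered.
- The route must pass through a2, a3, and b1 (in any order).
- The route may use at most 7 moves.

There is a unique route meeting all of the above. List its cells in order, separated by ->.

b2 -> b3 -> a3 -> a2 -> a1 -> b1 -> c1 -> c2

Any route must reach a2, a3, and b1 and still end at c2 within 7 moves, so the order of the required stops is forced.
Route from b2: down to b3, left to a3, 2× up (reaching a1), 2× right (reaching c1), down to c2 — 7 moves in all.
Check: all required cells visited; 7 ≤ 7 moves.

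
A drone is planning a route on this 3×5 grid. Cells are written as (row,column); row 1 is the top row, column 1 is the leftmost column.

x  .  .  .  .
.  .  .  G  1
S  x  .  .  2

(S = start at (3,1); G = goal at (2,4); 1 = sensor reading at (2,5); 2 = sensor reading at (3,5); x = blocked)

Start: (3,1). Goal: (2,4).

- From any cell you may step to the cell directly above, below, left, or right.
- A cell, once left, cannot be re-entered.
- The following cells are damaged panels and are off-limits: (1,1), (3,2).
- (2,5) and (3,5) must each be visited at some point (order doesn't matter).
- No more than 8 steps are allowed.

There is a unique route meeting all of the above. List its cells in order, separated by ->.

(3,1) -> (2,1) -> (2,2) -> (2,3) -> (3,3) -> (3,4) -> (3,5) -> (2,5) -> (2,4)

The 8-move cap with required stops at (2,5), (3,5) leaves no slack for detours.
Route from (3,1): up to (2,1), 2× right (reaching (2,3)), down to (3,3), 2× right (reaching (3,5)), up to (2,5), left to (2,4) — 8 moves in all.
Check: all required cells visited; 8 ≤ 8 moves.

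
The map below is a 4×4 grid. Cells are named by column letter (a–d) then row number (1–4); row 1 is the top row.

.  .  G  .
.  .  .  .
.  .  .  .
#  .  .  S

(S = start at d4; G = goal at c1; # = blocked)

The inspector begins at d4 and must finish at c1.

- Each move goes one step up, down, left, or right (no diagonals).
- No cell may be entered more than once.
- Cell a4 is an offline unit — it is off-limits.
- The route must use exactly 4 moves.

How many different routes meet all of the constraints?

Need simple routes of exactly 4 moves from d4 to c1 (Manhattan distance 4, so 0 moves are spent on a detour and 0 undoing it).
Enumerating: d4 d3 d2 d1 c1 | d4 d3 d2 c2 c1 | d4 d3 c3 c2 c1 | d4 c4 c3 c2 c1.
That gives 4 routes.

4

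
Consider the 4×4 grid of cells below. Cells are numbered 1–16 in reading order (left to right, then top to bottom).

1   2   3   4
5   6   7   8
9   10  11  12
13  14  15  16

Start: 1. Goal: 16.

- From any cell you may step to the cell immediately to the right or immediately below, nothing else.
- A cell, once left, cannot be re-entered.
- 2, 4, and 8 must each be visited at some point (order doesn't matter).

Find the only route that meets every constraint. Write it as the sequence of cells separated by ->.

1 -> 2 -> 3 -> 4 -> 8 -> 12 -> 16

Moves only go right or down, so the column and row indices never decrease.
Route from 1: right 3 to 4, down 3 to 16 — 6 moves in all.
Check: all required cells visited.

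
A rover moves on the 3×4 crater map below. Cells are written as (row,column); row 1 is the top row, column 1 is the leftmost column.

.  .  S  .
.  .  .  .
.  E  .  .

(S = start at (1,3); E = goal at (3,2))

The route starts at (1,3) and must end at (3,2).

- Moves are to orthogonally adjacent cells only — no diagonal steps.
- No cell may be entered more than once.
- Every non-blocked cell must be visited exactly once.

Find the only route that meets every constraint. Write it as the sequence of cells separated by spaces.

Need to visit all 12 open cells exactly once, starting at (1,3) and ending at (3,2).
Cell (3,1) has only two open neighbours ((2,1) and (3,2)), so the path must pass straight through it: one of those is the cell it's entered from and the other is where it exits.
Route from (1,3): right to (1,4), 2× down (reaching (3,4)), left to (3,3), up to (2,3), left to (2,2), up to (1,2), left to (1,1), 2× down (reaching (3,1)), right to (3,2) — 11 moves in all.
Check: all 12 open cells covered.

(1,3) (1,4) (2,4) (3,4) (3,3) (2,3) (2,2) (1,2) (1,1) (2,1) (3,1) (3,2)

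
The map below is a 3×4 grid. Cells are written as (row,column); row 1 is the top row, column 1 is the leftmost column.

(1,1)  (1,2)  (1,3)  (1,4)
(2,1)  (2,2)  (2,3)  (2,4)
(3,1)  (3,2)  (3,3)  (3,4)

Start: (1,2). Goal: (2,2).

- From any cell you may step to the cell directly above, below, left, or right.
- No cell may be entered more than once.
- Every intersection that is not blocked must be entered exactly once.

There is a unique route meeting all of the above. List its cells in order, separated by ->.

Need to visit all 12 open cells exactly once, starting at (1,2) and ending at (2,2).
Route from (1,2): left 1 to (1,1), down 2 to (3,1), right 3 to (3,4), up 2 to (1,4), left 1 to (1,3), down 1 to (2,3), left 1 to (2,2) — 11 moves in all.
Check: all 12 open cells covered.

(1,2) -> (1,1) -> (2,1) -> (3,1) -> (3,2) -> (3,3) -> (3,4) -> (2,4) -> (1,4) -> (1,3) -> (2,3) -> (2,2)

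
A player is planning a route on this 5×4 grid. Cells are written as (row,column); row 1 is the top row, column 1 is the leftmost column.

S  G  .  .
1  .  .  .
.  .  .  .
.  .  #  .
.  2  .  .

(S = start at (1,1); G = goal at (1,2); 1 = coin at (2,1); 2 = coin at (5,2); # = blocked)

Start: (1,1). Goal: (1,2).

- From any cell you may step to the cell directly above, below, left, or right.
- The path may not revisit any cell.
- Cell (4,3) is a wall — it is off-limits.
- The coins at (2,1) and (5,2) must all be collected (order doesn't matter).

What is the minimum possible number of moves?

9

Any route passes through (2,1) and (5,2) in some order between (1,1) and (1,2). Summing Manhattan distances along each leg and taking the cheapest ordering ((1,1) → (2,1) → (5,2) → (1,2)) gives a lower bound of 1 + 4 + 4 = 9 moves.
A route of 9 moves achieves this: (1,1) → (2,1) → (3,1) → (4,1) → (5,1) → (5,2) → (4,2) → (3,2) → (2,2) → (1,2).
Since 9 matches the lower bound, it is optimal.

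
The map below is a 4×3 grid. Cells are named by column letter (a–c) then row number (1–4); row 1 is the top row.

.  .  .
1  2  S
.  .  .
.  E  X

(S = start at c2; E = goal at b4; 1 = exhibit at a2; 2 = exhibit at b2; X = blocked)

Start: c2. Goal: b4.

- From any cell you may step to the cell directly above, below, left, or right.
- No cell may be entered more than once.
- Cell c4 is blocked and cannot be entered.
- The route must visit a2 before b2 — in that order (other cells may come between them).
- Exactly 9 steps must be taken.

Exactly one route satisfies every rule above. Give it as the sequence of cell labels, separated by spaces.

c2 c1 b1 a1 a2 b2 b3 a3 a4 b4

The waypoints must appear in the order a2, b2, with no cell reused.
Route from c2: up to c1, 2× left (reaching a1), down to a2, right to b2, down to b3, left to a3, down to a4, right to b4 — 9 moves in all.
Check: order respected (1 at step 4, 2 at step 5); 9 moves as required.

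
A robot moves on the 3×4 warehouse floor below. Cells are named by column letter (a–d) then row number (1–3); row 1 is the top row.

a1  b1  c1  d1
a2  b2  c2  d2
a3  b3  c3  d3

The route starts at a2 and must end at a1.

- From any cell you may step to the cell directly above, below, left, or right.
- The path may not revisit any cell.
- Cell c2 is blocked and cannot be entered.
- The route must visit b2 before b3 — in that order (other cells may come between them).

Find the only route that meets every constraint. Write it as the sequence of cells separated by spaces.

The waypoints must appear in the order b2, b3, with no cell reused.
Route from a2: right 1 to b2, down 1 to b3, right 2 to d3, up 2 to d1, left 3 to a1 — 9 moves in all.
Check: order respected (b2 at step 1, b3 at step 2).

a2 b2 b3 c3 d3 d2 d1 c1 b1 a1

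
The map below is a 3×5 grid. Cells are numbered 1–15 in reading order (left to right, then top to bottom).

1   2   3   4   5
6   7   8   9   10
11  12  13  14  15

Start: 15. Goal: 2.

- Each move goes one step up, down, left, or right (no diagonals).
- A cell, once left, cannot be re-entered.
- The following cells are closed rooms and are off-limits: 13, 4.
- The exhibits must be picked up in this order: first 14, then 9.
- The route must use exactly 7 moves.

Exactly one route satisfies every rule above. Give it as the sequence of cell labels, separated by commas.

The waypoints must appear in the order 14, 9, with no cell reused.
Route from 15: left 1 to 14, up 1 to 9, left 3 to 6, up 1 to 1, right 1 to 2 — 7 moves in all.
Check: order respected (14 at step 1, 9 at step 2); 7 moves as required.

15, 14, 9, 8, 7, 6, 1, 2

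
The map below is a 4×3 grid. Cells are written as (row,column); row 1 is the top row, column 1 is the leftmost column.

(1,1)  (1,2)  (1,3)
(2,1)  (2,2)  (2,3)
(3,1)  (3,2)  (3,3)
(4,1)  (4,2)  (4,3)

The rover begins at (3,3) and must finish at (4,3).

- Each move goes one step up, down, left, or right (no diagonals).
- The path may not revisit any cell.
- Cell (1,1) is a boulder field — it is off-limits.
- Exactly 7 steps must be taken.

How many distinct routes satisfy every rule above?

Need simple routes of exactly 7 moves from (3,3) to (4,3) (Manhattan distance 1, so 3 moves are spent on a detour and 3 undoing it).
Enumerating: (3,3) (2,3) (1,3) (1,2) (2,2) (3,2) (4,2) (4,3) | (3,3) (2,3) (2,2) (3,2) (3,1) (4,1) (4,2) (4,3) | (3,3) (2,3) (2,2) (2,1) (3,1) (4,1) (4,2) (4,3) | (3,3) (2,3) (2,2) (2,1) (3,1) (3,2) (4,2) (4,3) | (3,3) (3,2) (2,2) (2,1) (3,1) (4,1) (4,2) (4,3).
That gives 5 routes.

5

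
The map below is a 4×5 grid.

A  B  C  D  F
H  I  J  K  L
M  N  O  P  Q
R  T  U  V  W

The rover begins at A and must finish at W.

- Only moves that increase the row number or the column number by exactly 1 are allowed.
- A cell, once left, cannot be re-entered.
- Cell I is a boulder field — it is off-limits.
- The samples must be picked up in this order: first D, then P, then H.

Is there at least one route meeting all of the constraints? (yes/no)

no

H lies above P, so going from P to H would need an upward move — but moves only go right/down, so P cannot be visited before H.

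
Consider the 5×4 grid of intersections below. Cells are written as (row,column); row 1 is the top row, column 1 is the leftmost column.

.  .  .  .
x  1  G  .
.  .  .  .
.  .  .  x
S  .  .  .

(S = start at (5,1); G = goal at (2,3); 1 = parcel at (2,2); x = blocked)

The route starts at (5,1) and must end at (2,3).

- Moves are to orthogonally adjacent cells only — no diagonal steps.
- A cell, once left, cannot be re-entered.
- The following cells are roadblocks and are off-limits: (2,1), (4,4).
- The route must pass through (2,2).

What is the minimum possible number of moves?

5

Any route passes through (2,2) somewhere between (5,1) and (2,3). Summing Manhattan distances along the two legs ((5,1) → (2,2) → (2,3)) gives a lower bound of 4 + 1 = 5 moves.
A route of 5 moves achieves this: (5,1) → (4,1) → (3,1) → (3,2) → (2,2) → (2,3).
Since 5 matches the lower bound, it is optimal.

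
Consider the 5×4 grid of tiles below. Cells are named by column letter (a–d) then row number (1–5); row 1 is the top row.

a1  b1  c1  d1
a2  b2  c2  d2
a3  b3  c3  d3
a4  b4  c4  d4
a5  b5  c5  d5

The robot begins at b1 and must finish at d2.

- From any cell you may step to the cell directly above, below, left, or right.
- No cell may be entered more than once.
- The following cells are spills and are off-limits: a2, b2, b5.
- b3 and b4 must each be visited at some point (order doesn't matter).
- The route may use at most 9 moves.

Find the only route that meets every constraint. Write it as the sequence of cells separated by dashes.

The 9-move cap with required stops at b3, b4 leaves no slack for detours.
Route from b1: right to c1, 2× down (reaching c3), left to b3, down to b4, 2× right (reaching d4), 2× up (reaching d2) — 9 moves in all.
Check: all required cells visited; 9 ≤ 9 moves.

b1 - c1 - c2 - c3 - b3 - b4 - c4 - d4 - d3 - d2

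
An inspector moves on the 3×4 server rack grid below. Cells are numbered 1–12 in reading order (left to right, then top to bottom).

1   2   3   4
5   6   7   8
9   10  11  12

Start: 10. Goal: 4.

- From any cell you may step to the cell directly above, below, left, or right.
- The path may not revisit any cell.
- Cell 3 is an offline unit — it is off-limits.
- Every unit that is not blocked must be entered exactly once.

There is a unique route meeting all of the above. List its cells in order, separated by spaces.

Need to visit all 11 open cells exactly once, starting at 10 and ending at 4.
Cell 12 has only two open neighbours (8 and 11), so the path must pass straight through it: one of those is the cell it's entered from and the other is where it exits.
Route from 10: left to 9, 2× up (reaching 1), right to 2, down to 6, right to 7, down to 11, right to 12, 2× up (reaching 4) — 10 moves in all.
Check: all 11 open cells covered.

10 9 5 1 2 6 7 11 12 8 4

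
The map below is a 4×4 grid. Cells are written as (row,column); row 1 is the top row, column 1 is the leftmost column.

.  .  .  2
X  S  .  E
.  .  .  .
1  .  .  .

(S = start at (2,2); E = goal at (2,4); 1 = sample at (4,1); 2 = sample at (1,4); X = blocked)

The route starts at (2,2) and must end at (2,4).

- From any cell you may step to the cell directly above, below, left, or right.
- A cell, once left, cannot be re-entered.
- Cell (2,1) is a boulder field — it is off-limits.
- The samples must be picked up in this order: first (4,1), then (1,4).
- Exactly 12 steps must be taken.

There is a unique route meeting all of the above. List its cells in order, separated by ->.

The waypoints must appear in the order (4,1), (1,4), with no cell reused.
Route from (2,2): down to (3,2), left to (3,1), down to (4,1), 3× right (reaching (4,4)), up to (3,4), left to (3,3), 2× up (reaching (1,3)), right to (1,4), down to (2,4) — 12 moves in all.
Check: order respected (1 at step 3, 2 at step 11); 12 moves as required.

(2,2) -> (3,2) -> (3,1) -> (4,1) -> (4,2) -> (4,3) -> (4,4) -> (3,4) -> (3,3) -> (2,3) -> (1,3) -> (1,4) -> (2,4)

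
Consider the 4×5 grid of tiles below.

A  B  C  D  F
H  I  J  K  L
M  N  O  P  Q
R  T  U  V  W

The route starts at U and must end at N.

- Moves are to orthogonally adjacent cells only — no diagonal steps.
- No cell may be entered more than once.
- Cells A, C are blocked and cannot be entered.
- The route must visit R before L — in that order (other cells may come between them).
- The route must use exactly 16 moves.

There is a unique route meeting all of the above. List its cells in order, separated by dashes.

The waypoints must appear in the order R, L, with no cell reused.
Route from U: left 2 to R, up 2 to H, right 3 to K, up 1 to D, right 1 to F, down 3 to W, left 1 to V, up 1 to P, left 2 to N — 16 moves in all.
Check: order respected (R at step 2, L at step 10); 16 moves as required.

U - T - R - M - H - I - J - K - D - F - L - Q - W - V - P - O - N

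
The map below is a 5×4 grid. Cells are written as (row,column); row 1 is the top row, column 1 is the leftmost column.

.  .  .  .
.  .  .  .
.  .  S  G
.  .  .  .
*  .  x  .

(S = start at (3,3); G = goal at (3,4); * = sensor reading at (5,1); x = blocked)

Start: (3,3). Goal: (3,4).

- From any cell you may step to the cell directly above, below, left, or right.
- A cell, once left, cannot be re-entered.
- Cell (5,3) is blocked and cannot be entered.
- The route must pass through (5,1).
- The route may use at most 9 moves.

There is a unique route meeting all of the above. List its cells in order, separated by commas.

The 9-move cap with required stops at (5,1) leaves no slack for detours.
Route from (3,3): left 2 to (3,1), down 2 to (5,1), right 1 to (5,2), up 1 to (4,2), right 2 to (4,4), up 1 to (3,4) — 9 moves in all.
Check: all required cells visited; 9 ≤ 9 moves.

(3,3), (3,2), (3,1), (4,1), (5,1), (5,2), (4,2), (4,3), (4,4), (3,4)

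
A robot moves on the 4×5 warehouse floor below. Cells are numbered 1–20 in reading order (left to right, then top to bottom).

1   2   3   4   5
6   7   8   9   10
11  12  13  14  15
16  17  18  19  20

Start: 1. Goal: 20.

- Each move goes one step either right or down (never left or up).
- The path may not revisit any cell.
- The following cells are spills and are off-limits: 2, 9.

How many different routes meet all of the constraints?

12

A right/down-only route from 1 to 20 makes exactly 3 down-moves and 4 right-moves in some order.
With no other constraints that would be C(7,3) = 35 routes.
Subtract routes through each blocked cell (inclusion–exclusion for overlaps): − through 2: 20 − through 9: 12 + through 2&9: 9 → 12.
That gives 12 routes.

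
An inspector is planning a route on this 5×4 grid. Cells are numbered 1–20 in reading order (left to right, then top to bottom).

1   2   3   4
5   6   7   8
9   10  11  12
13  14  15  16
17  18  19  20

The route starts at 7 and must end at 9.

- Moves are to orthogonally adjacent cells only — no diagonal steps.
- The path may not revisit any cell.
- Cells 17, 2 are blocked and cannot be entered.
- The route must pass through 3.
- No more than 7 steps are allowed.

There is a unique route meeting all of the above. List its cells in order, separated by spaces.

Any route must reach 3 and still end at 9 within 7 moves, so the order of the required stops is forced.
Route from 7: up 1 to 3, right 1 to 4, down 2 to 12, left 3 to 9 — 7 moves in all.
Check: all required cells visited; 7 ≤ 7 moves.

7 3 4 8 12 11 10 9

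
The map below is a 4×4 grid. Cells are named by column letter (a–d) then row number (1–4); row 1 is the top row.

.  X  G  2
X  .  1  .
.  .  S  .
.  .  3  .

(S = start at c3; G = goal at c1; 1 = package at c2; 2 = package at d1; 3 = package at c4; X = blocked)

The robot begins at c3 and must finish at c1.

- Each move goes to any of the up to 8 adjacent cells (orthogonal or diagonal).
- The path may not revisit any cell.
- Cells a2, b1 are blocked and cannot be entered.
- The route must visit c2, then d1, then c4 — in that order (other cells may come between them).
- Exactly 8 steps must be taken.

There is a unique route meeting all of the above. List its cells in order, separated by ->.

c3 -> c2 -> d1 -> d2 -> d3 -> c4 -> b3 -> b2 -> c1

The waypoints must appear in the order c2, d1, c4, with no cell reused.
Route from c3: up to c2, up-right to d1, 2× down (reaching d3), down-left to c4, up-left to b3, up to b2, up-right to c1 — 8 moves in all.
Check: order respected (1 at step 1, 2 at step 2, 3 at step 5); 8 moves as required.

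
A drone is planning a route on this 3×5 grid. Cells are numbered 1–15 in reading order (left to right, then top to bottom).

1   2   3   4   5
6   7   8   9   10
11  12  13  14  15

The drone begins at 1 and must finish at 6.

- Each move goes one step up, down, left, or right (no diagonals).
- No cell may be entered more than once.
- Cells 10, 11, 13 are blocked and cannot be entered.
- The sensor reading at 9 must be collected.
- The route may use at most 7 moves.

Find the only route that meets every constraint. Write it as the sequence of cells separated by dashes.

1 - 2 - 3 - 4 - 9 - 8 - 7 - 6

Any route must reach 9 and still end at 6 within 7 moves, so the order of the required stops is forced.
Route from 1: 3× right (reaching 4), down to 9, 3× left (reaching 6) — 7 moves in all.
Check: all required cells visited; 7 ≤ 7 moves.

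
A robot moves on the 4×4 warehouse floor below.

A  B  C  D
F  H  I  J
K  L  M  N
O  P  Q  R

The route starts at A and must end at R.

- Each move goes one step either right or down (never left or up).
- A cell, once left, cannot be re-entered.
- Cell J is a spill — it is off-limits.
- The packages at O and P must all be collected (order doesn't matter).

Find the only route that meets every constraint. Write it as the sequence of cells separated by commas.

Moves only go right or down, so the column and row indices never decrease.
Route from A: down 3 to O, right 3 to R — 6 moves in all.
Check: all required cells visited.

A, F, K, O, P, Q, R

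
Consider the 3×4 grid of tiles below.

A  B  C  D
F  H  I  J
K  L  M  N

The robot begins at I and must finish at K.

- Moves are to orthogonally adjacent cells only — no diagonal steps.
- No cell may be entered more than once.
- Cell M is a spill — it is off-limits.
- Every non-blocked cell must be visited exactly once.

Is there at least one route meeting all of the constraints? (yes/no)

Cell N has only one open neighbour but is neither the start nor the goal, so a Hamiltonian route would have to both enter and leave it through the same neighbour — impossible without revisiting.

no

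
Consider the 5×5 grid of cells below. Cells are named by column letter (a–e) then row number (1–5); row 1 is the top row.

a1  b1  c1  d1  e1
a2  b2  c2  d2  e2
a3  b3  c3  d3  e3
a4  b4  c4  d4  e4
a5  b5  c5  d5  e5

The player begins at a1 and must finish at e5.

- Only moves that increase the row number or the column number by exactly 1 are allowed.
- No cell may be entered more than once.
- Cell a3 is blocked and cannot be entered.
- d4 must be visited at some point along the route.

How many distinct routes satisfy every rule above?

A right/down-only route from a1 to e5 makes exactly 4 down-moves and 4 right-moves in some order.
With no other constraints that would be C(8,4) = 70 routes.
Split at d4 and multiply the segment counts (each segment already excludes blocked cells): a1→d4: 16; d4→e5: 2; product = 32.
That gives 32 routes.

32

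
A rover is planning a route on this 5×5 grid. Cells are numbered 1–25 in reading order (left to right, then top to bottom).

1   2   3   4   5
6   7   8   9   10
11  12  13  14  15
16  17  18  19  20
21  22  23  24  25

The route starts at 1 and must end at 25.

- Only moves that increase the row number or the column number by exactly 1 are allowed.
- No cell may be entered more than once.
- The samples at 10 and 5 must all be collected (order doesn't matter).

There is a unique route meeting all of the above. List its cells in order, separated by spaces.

Moves only go right or down, so the column and row indices never decrease.
Route from 1: 4× right (reaching 5), 4× down (reaching 25) — 8 moves in all.
Check: all required cells visited.

1 2 3 4 5 10 15 20 25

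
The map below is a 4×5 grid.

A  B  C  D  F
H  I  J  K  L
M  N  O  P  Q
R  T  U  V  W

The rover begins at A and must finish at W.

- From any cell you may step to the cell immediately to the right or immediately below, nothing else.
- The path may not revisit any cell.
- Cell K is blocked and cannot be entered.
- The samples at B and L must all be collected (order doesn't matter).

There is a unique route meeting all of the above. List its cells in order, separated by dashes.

Moves only go right or down, so the column and row indices never decrease.
Route from A: 4× right (reaching F), 3× down (reaching W) — 7 moves in all.
Check: all required cells visited.

A - B - C - D - F - L - Q - W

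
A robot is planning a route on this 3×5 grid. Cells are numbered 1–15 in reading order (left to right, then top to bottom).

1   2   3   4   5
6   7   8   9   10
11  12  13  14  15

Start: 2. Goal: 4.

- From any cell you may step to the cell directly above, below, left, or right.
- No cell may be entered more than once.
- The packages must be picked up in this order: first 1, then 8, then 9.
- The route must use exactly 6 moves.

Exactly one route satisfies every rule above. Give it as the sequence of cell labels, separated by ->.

2 -> 1 -> 6 -> 7 -> 8 -> 9 -> 4

The waypoints must appear in the order 1, 8, 9, with no cell reused.
Route from 2: left 1 to 1, down 1 to 6, right 3 to 9, up 1 to 4 — 6 moves in all.
Check: order respected (1 at step 1, 8 at step 4, 9 at step 5); 6 moves as required.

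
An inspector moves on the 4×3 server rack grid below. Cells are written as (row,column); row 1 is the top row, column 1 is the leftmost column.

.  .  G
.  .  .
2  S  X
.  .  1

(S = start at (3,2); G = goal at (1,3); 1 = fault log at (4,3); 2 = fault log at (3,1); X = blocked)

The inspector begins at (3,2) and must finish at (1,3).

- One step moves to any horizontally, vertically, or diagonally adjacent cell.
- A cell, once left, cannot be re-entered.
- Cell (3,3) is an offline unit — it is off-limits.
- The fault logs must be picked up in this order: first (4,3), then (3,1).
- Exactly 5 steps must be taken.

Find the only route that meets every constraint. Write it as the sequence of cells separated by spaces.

(3,2) (4,3) (4,2) (3,1) (2,2) (1,3)

The waypoints must appear in the order (4,3), (3,1), with no cell reused.
Route from (3,2): down-right 1 to (4,3), left 1 to (4,2), up-left 1 to (3,1), up-right 2 to (1,3) — 5 moves in all.
Check: order respected (1 at step 1, 2 at step 3); 5 moves as required.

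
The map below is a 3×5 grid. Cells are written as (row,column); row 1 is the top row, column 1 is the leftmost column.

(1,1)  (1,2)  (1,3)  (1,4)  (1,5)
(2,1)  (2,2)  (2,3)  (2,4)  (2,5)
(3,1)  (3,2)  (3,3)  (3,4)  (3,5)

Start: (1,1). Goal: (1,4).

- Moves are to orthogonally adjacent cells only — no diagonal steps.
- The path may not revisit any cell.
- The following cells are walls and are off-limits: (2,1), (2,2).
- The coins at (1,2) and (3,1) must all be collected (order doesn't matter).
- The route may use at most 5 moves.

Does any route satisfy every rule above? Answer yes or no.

no

(3,1) must be visited but has only one open neighbour ((3,2)), and it is neither the start nor the goal — the route would have to enter and leave through (3,2), re-entering it.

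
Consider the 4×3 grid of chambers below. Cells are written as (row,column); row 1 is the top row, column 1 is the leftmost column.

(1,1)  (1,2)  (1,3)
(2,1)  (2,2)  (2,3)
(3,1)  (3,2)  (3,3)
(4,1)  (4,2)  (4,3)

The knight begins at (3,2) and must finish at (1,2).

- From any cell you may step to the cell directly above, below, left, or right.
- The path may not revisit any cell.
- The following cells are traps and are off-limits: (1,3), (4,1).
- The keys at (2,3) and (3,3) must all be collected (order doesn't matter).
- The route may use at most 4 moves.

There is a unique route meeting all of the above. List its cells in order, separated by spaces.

The budget equals the shortest possible length, so every move has to be on a shortest route through the required cells.
Route from (3,2): right 1 to (3,3), up 1 to (2,3), left 1 to (2,2), up 1 to (1,2) — 4 moves in all.
Check: all required cells visited; 4 ≤ 4 moves.

(3,2) (3,3) (2,3) (2,2) (1,2)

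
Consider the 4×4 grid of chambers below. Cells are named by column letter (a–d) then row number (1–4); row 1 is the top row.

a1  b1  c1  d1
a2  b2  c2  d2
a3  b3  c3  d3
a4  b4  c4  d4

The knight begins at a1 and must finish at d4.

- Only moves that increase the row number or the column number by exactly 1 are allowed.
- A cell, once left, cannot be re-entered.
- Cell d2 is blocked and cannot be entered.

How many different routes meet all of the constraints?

A right/down-only route from a1 to d4 makes exactly 3 down-moves and 3 right-moves in some order.
With no other constraints that would be C(6,3) = 20 routes.
Subtract routes through each blocked cell (inclusion–exclusion for overlaps): − through d2: 4 → 16.
That gives 16 routes.

16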